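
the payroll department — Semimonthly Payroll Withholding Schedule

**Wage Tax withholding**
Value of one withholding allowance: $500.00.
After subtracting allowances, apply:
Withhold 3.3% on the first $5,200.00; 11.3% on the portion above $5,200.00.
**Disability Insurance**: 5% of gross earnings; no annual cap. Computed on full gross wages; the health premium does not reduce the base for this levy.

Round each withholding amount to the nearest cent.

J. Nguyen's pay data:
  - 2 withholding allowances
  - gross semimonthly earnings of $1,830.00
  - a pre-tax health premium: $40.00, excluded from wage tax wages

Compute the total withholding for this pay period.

$117.57

Wage Tax: taxable = $1,830.00 − $40.00 − 2×$500.00 = $790.00
  3.3% × $790.00 = $26.07
Disability Insurance: 5% × $1,830.00 = $91.50
Total: $26.07 + $91.50 = $117.57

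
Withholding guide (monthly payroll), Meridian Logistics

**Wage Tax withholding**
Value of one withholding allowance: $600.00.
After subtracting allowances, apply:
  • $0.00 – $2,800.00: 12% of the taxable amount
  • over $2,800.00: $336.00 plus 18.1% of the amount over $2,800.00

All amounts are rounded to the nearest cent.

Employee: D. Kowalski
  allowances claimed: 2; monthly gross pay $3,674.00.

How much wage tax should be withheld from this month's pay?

Wage Tax: taxable = $3,674.00 − 2×$600.00 = $2,474.00
  12% × $2,474.00 = $296.88

$296.88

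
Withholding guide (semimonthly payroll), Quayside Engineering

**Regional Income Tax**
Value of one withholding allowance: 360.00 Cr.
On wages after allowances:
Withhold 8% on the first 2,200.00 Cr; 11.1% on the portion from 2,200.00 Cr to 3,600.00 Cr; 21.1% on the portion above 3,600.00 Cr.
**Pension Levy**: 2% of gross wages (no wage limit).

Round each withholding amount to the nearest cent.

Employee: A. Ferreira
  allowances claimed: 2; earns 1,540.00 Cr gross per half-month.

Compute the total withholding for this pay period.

Regional Income Tax: taxable = 1,540.00 Cr − 2×360.00 Cr = 820.00 Cr
  8% × 820.00 Cr = 65.60 Cr
Pension Levy: 2% × 1,540.00 Cr = 30.80 Cr
Total: 65.60 Cr + 30.80 Cr = 96.40 Cr

96.40 Cr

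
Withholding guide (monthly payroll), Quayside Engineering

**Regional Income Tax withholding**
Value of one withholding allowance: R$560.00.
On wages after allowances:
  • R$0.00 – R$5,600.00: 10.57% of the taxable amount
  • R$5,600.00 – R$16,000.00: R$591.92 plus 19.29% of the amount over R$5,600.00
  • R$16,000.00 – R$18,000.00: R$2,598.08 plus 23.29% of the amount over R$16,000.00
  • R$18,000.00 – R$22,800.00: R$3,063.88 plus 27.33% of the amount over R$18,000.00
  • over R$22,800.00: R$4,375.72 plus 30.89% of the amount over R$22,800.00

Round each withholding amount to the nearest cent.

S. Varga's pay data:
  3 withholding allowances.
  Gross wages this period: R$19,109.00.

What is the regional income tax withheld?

Regional Income Tax: taxable = R$19,109.00 − 3×R$560.00 = R$17,429.00
  R$2,598.08 + 23.29% × (R$17,429.00 − R$16,000.00) = R$2,598.08 + 23.29% × R$1,429.00 = R$2,930.89

R$2,930.89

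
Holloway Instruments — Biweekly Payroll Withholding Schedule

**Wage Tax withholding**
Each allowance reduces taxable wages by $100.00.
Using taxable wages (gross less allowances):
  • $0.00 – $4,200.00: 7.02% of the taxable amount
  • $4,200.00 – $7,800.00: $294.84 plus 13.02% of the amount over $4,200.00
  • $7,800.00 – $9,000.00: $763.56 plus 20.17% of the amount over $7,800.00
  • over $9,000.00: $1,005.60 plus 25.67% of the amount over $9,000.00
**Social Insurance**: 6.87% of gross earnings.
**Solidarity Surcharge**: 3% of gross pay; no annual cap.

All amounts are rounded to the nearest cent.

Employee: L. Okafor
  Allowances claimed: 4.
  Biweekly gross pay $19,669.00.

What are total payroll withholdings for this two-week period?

Wage Tax: taxable = $19,669.00 − 4×$100.00 = $19,269.00
  $1,005.60 + 25.67% × ($19,269.00 − $9,000.00) = $1,005.60 + 25.67% × $10,269.00 = $3,641.65
Social Insurance: 6.87% × $19,669.00 = $1,351.26
Solidarity Surcharge: 3% × $19,669.00 = $590.07
Total: $3,641.65 + $1,351.26 + $590.07 = $5,582.98

$5,582.98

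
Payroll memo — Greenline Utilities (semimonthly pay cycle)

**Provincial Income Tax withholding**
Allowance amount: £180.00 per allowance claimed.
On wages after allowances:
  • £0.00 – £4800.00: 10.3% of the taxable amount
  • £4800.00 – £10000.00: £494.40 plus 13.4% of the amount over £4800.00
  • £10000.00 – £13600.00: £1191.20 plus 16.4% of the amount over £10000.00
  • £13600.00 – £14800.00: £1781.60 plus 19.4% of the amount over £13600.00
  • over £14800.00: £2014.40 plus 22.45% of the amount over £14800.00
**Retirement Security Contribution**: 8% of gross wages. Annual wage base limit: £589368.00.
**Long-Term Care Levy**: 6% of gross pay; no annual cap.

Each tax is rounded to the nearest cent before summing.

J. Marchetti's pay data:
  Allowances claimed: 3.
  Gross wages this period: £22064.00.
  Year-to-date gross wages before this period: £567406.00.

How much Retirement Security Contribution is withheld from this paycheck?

£1756.96

Retirement Security Contribution: cap £589368.00 − YTD £567406.00 = £21962.00 subject; 8% × £21962.00 = £1756.96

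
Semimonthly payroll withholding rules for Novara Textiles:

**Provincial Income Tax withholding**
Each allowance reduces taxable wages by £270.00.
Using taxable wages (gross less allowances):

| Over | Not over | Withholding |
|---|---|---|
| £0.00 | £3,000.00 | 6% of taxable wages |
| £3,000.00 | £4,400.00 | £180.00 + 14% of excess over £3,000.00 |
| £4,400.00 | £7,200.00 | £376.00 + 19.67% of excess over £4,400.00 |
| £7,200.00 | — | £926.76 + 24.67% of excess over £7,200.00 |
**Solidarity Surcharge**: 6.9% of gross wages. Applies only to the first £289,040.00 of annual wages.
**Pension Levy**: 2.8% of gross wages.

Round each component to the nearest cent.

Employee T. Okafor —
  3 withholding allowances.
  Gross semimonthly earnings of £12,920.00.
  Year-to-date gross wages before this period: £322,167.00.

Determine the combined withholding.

£2,499.82

Provincial Income Tax: taxable = £12,920.00 − 3×£270.00 = £12,110.00
  £926.76 + 24.67% × (£12,110.00 − £7,200.00) = £926.76 + 24.67% × £4,910.00 = £2,138.06
Solidarity Surcharge: YTD £322,167.00 ≥ cap £289,040.00 → £0.00
Pension Levy: 2.8% × £12,920.00 = £361.76
Total: £2,138.06 + £0.00 + £361.76 = £2,499.82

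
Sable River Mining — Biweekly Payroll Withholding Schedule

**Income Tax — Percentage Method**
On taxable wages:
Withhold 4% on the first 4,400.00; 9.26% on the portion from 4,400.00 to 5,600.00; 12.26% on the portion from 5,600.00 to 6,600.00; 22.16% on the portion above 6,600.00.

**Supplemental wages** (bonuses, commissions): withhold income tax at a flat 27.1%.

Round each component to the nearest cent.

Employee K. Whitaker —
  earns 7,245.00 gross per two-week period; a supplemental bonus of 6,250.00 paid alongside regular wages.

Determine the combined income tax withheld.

2,246.40

Income Tax: taxable = 7,245.00
  409.72 + 22.16% × (7,245.00 − 6,600.00) = 409.72 + 22.16% × 645.00 = 552.65
Supplemental (27.1% flat on bonus): 27.1% × 6,250.00 = 1,693.75
Total income tax: 552.65 + 1,693.75 = 2,246.40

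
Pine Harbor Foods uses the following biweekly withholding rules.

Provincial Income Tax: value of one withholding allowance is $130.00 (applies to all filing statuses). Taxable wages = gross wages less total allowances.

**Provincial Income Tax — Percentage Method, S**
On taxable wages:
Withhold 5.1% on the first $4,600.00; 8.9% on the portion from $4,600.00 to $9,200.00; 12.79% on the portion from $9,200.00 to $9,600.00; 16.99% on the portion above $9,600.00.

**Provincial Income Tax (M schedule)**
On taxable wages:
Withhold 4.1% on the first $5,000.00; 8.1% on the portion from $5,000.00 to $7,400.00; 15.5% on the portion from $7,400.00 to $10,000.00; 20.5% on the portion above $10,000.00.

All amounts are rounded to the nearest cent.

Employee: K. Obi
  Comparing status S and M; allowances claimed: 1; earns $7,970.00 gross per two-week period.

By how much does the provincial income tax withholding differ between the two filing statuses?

Provincial Income Tax (S): taxable = $7,970.00 − 1×$130.00 = $7,840.00
  $234.60 + 8.9% × ($7,840.00 − $4,600.00) = $234.60 + 8.9% × $3,240.00 = $522.96
Provincial Income Tax (M): taxable = $7,970.00 − 1×$130.00 = $7,840.00
  $399.40 + 15.5% × ($7,840.00 − $7,400.00) = $399.40 + 15.5% × $440.00 = $467.60
Difference: |$522.96 − $467.60| = $55.36 (higher under S)

$55.36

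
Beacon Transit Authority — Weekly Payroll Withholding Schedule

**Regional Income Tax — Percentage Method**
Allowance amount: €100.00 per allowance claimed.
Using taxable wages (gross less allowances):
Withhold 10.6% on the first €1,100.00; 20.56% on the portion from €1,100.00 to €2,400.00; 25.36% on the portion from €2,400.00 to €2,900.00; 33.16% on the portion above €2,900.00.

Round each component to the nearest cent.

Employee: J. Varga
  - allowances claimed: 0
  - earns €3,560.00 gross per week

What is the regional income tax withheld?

€729.54

Regional Income Tax: taxable = €3,560.00
  €510.68 + 33.16% × (€3,560.00 − €2,900.00) = €510.68 + 33.16% × €660.00 = €729.54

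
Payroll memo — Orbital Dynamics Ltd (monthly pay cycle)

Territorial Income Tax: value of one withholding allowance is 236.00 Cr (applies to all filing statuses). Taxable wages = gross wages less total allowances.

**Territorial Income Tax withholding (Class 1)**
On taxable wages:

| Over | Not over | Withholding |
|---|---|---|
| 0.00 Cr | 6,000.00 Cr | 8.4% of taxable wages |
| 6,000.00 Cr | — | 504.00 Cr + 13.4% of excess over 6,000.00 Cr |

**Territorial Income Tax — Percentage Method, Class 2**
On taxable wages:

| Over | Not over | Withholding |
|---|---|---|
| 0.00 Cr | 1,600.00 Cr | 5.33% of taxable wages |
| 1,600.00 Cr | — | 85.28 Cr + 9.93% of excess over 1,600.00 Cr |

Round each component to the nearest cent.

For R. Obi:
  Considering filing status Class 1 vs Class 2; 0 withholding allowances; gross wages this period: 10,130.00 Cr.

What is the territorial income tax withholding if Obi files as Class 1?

Territorial Income Tax (Class 1): taxable = 10,130.00 Cr
  504.00 Cr + 13.4% × (10,130.00 Cr − 6,000.00 Cr) = 504.00 Cr + 13.4% × 4,130.00 Cr = 1,057.42 Cr

1,057.42 Cr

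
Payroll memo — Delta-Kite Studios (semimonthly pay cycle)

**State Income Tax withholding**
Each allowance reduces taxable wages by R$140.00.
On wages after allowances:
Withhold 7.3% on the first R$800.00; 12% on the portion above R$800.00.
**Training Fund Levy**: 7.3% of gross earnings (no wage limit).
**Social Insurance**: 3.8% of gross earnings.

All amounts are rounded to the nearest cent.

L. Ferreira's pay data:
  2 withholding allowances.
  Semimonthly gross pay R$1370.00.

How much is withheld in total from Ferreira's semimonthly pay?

State Income Tax: taxable = R$1370.00 − 2×R$140.00 = R$1090.00
  R$58.40 + 12% × (R$1090.00 − R$800.00) = R$58.40 + 12% × R$290.00 = R$93.20
Training Fund Levy: 7.3% × R$1370.00 = R$100.01
Social Insurance: 3.8% × R$1370.00 = R$52.06
Total: R$93.20 + R$100.01 + R$52.06 = R$245.27

R$245.27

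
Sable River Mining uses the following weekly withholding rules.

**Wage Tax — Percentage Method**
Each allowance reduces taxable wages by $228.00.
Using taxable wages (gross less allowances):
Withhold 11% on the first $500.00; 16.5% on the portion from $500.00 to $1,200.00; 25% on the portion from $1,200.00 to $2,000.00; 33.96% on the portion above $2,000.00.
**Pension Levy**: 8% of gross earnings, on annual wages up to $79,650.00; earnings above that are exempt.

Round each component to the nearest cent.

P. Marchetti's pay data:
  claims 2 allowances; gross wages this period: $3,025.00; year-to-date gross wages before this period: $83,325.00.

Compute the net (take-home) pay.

$2,461.27

Wage Tax: taxable = $3,025.00 − 2×$228.00 = $2,569.00
  $370.50 + 33.96% × ($2,569.00 − $2,000.00) = $370.50 + 33.96% × $569.00 = $563.73
Pension Levy: YTD $83,325.00 ≥ cap $79,650.00 → $0.00
Total withheld: $563.73 + $0.00 = $563.73
Net pay: $3,025.00 − $563.73 = $2,461.27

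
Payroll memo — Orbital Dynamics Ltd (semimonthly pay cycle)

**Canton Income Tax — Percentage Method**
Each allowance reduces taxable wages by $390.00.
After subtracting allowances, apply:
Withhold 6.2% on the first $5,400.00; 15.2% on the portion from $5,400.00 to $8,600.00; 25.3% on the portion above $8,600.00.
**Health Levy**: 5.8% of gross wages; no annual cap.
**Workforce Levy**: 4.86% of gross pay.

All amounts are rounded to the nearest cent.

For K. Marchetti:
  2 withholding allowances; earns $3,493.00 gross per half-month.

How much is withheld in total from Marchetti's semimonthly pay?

$540.56

Canton Income Tax: taxable = $3,493.00 − 2×$390.00 = $2,713.00
  6.2% × $2,713.00 = $168.21
Health Levy: 5.8% × $3,493.00 = $202.59
Workforce Levy: 4.86% × $3,493.00 = $169.76
Total: $168.21 + $202.59 + $169.76 = $540.56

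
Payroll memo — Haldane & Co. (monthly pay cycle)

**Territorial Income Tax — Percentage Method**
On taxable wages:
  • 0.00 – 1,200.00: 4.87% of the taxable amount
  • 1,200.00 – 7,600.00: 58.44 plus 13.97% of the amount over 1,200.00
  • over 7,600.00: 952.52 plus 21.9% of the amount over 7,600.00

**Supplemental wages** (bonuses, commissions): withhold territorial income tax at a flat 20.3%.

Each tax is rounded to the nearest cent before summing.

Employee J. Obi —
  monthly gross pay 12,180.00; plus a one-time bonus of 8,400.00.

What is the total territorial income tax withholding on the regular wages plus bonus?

Territorial Income Tax: taxable = 12,180.00
  952.52 + 21.9% × (12,180.00 − 7,600.00) = 952.52 + 21.9% × 4,580.00 = 1,955.54
Supplemental (20.3% flat on bonus): 20.3% × 8,400.00 = 1,705.20
Total territorial income tax: 1,955.54 + 1,705.20 = 3,660.74

3,660.74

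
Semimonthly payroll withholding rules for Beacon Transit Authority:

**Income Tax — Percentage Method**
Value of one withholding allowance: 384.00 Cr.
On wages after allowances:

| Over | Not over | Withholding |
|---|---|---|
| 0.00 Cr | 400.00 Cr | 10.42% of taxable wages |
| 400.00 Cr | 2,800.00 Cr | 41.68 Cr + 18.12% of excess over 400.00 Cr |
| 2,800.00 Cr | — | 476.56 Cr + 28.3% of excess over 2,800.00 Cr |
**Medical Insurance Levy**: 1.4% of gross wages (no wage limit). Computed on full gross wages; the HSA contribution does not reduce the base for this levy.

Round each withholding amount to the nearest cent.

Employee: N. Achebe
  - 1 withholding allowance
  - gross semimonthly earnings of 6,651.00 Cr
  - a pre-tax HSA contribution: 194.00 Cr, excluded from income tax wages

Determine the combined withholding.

Income Tax: taxable = 6,651.00 Cr − 194.00 Cr − 1×384.00 Cr = 6,073.00 Cr
  476.56 Cr + 28.3% × (6,073.00 Cr − 2,800.00 Cr) = 476.56 Cr + 28.3% × 3,273.00 Cr = 1,402.82 Cr
Medical Insurance Levy: 1.4% × 6,651.00 Cr = 93.11 Cr
Total: 1,402.82 Cr + 93.11 Cr = 1,495.93 Cr

1,495.93 Cr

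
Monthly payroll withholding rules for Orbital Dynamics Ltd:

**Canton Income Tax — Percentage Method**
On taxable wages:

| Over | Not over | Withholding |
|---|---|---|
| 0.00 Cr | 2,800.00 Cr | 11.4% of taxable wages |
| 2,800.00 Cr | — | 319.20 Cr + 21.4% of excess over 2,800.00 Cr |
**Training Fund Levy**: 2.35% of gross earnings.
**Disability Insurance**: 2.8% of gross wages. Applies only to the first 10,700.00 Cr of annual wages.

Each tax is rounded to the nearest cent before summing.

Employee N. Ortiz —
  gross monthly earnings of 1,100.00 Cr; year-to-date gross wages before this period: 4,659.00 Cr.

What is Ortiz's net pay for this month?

Canton Income Tax: taxable = 1,100.00 Cr
  11.4% × 1,100.00 Cr = 125.40 Cr
Training Fund Levy: 2.35% × 1,100.00 Cr = 25.85 Cr
Disability Insurance: 2.8% × 1,100.00 Cr = 30.80 Cr
Total withheld: 125.40 Cr + 25.85 Cr + 30.80 Cr = 182.05 Cr
Net pay: 1,100.00 Cr − 182.05 Cr = 917.95 Cr

917.95 Cr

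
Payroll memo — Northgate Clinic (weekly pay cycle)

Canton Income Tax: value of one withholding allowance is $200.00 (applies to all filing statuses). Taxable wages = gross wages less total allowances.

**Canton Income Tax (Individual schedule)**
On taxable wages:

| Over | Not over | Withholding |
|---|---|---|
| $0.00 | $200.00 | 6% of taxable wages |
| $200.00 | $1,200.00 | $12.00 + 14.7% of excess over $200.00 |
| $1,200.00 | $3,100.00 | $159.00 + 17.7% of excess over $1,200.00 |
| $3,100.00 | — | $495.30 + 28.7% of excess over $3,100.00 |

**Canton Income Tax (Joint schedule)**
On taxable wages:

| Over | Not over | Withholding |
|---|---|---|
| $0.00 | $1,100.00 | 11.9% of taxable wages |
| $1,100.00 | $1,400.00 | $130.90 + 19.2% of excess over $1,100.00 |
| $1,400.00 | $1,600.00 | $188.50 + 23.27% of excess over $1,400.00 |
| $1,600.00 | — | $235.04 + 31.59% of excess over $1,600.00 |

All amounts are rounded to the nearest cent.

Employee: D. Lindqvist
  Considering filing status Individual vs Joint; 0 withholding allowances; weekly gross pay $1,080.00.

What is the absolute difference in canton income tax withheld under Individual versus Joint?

$12.84

Canton Income Tax (Individual): taxable = $1,080.00
  $12.00 + 14.7% × ($1,080.00 − $200.00) = $12.00 + 14.7% × $880.00 = $141.36
Canton Income Tax (Joint): taxable = $1,080.00
  11.9% × $1,080.00 = $128.52
Difference: |$141.36 − $128.52| = $12.84 (higher under Individual)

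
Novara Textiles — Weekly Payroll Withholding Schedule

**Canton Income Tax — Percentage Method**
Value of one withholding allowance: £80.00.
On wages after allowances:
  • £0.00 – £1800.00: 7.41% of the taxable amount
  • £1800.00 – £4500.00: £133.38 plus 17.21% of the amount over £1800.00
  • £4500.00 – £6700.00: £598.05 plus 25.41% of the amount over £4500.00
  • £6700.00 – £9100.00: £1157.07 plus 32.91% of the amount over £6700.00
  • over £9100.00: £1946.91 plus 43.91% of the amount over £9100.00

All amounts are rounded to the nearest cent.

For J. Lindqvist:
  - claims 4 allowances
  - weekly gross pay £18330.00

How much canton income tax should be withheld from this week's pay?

Canton Income Tax: taxable = £18330.00 − 4×£80.00 = £18010.00
  £1946.91 + 43.91% × (£18010.00 − £9100.00) = £1946.91 + 43.91% × £8910.00 = £5859.29

£5859.29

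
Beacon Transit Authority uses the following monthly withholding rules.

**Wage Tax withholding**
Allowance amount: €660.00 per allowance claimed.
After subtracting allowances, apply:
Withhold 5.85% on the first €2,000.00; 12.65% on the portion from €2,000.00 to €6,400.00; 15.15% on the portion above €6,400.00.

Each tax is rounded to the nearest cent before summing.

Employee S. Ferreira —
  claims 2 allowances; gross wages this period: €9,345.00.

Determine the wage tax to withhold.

€919.79

Wage Tax: taxable = €9,345.00 − 2×€660.00 = €8,025.00
  €673.60 + 15.15% × (€8,025.00 − €6,400.00) = €673.60 + 15.15% × €1,625.00 = €919.79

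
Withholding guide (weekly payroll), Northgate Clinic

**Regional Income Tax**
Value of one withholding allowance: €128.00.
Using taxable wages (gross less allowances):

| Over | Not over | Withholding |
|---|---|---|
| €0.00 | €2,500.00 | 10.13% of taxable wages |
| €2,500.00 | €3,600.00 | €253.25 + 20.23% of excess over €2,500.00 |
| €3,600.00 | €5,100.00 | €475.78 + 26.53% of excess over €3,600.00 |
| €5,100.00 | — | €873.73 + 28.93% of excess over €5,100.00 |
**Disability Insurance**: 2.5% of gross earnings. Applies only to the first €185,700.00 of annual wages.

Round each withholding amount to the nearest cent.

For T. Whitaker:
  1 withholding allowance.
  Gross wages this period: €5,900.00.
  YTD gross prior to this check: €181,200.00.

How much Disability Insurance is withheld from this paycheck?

Disability Insurance: cap €185,700.00 − YTD €181,200.00 = €4,500.00 subject; 2.5% × €4,500.00 = €112.50

€112.50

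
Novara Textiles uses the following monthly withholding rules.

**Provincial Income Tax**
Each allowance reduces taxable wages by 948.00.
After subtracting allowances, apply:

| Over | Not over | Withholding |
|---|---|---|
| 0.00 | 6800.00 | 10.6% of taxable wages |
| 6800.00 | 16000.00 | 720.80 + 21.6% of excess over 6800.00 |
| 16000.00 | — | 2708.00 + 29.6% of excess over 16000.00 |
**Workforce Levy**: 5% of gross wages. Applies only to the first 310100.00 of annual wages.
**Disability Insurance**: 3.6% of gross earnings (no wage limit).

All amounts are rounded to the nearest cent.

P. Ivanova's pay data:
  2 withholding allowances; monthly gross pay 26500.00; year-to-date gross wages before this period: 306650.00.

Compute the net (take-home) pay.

Provincial Income Tax: taxable = 26500.00 − 2×948.00 = 24604.00
  2708.00 + 29.6% × (24604.00 − 16000.00) = 2708.00 + 29.6% × 8604.00 = 5254.78
Workforce Levy: cap 310100.00 − YTD 306650.00 = 3450.00 subject; 5% × 3450.00 = 172.50
Disability Insurance: 3.6% × 26500.00 = 954.00
Total withheld: 5254.78 + 172.50 + 954.00 = 6381.28
Net pay: 26500.00 − 6381.28 = 20118.72

20118.72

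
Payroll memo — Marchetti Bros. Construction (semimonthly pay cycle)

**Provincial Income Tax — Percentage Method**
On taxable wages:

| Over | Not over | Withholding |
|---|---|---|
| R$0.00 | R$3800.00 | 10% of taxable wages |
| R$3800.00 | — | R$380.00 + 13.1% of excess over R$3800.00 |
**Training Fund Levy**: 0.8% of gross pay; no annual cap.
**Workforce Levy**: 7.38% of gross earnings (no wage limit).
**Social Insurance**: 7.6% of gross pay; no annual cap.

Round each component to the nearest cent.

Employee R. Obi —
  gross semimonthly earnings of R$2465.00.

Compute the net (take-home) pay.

R$1829.52

Provincial Income Tax: taxable = R$2465.00
  10% × R$2465.00 = R$246.50
Training Fund Levy: 0.8% × R$2465.00 = R$19.72
Workforce Levy: 7.38% × R$2465.00 = R$181.92
Social Insurance: 7.6% × R$2465.00 = R$187.34
Total withheld: R$246.50 + R$19.72 + R$181.92 + R$187.34 = R$635.48
Net pay: R$2465.00 − R$635.48 = R$1829.52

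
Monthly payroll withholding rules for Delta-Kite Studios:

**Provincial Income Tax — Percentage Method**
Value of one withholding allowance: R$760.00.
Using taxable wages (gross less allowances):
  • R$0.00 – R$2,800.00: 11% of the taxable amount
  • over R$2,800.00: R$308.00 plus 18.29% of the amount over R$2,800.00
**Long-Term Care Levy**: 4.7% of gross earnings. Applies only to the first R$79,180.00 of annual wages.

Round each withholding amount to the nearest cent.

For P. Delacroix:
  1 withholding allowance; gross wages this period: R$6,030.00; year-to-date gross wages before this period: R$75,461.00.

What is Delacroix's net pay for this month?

R$5,095.45

Provincial Income Tax: taxable = R$6,030.00 − 1×R$760.00 = R$5,270.00
  R$308.00 + 18.29% × (R$5,270.00 − R$2,800.00) = R$308.00 + 18.29% × R$2,470.00 = R$759.76
Long-Term Care Levy: cap R$79,180.00 − YTD R$75,461.00 = R$3,719.00 subject; 4.7% × R$3,719.00 = R$174.79
Total withheld: R$759.76 + R$174.79 = R$934.55
Net pay: R$6,030.00 − R$934.55 = R$5,095.45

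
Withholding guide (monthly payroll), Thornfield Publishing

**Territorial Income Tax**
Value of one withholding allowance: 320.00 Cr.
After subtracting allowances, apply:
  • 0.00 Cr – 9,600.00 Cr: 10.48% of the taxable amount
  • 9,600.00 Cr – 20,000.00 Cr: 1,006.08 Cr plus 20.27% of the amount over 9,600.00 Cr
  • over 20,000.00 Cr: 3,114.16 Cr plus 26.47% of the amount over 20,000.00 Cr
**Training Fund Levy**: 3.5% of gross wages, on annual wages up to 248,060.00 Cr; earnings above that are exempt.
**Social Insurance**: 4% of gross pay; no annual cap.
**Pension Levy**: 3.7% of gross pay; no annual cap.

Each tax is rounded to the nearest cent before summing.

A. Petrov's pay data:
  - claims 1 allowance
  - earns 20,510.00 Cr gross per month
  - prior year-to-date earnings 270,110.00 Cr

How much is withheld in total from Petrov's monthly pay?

Territorial Income Tax: taxable = 20,510.00 Cr − 1×320.00 Cr = 20,190.00 Cr
  3,114.16 Cr + 26.47% × (20,190.00 Cr − 20,000.00 Cr) = 3,114.16 Cr + 26.47% × 190.00 Cr = 3,164.45 Cr
Training Fund Levy: YTD 270,110.00 Cr ≥ cap 248,060.00 Cr → 0.00 Cr
Social Insurance: 4% × 20,510.00 Cr = 820.40 Cr
Pension Levy: 3.7% × 20,510.00 Cr = 758.87 Cr
Total: 3,164.45 Cr + 0.00 Cr + 820.40 Cr + 758.87 Cr = 4,743.72 Cr

4,743.72 Cr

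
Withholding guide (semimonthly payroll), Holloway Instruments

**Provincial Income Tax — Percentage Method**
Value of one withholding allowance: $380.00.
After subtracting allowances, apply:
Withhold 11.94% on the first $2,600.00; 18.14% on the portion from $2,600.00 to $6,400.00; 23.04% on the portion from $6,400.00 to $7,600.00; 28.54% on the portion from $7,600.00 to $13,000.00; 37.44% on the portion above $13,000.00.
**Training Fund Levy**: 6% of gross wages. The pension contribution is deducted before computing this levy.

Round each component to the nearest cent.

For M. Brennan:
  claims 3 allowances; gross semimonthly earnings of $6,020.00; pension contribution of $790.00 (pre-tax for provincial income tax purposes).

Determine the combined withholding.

$894.53

Provincial Income Tax: taxable = $6,020.00 − $790.00 − 3×$380.00 = $4,090.00
  $310.44 + 18.14% × ($4,090.00 − $2,600.00) = $310.44 + 18.14% × $1,490.00 = $580.73
Training Fund Levy: 6% × $5,230.00 = $313.80
Total: $580.73 + $313.80 = $894.53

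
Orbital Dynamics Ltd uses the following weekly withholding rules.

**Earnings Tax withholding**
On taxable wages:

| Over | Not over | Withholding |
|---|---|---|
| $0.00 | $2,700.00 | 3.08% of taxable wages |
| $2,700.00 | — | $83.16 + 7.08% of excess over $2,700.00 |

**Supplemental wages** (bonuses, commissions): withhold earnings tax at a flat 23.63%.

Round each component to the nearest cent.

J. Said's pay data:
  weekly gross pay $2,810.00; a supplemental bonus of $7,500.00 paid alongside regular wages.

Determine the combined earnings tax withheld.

Earnings Tax: taxable = $2,810.00
  $83.16 + 7.08% × ($2,810.00 − $2,700.00) = $83.16 + 7.08% × $110.00 = $90.95
Supplemental (23.63% flat on bonus): 23.63% × $7,500.00 = $1,772.25
Total earnings tax: $90.95 + $1,772.25 = $1,863.20

$1,863.20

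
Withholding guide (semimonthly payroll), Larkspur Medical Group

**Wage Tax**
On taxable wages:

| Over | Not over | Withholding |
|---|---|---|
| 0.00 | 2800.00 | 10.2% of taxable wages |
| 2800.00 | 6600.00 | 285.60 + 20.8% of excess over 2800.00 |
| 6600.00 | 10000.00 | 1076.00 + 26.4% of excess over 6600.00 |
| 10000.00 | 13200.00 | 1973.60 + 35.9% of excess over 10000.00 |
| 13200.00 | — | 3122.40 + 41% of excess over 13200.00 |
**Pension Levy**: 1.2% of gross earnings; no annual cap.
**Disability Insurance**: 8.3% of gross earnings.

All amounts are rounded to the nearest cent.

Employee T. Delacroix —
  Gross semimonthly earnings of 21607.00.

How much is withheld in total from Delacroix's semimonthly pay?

Wage Tax: taxable = 21607.00
  3122.40 + 41% × (21607.00 − 13200.00) = 3122.40 + 41% × 8407.00 = 6569.27
Pension Levy: 1.2% × 21607.00 = 259.28
Disability Insurance: 8.3% × 21607.00 = 1793.38
Total: 6569.27 + 259.28 + 1793.38 = 8621.93

8621.93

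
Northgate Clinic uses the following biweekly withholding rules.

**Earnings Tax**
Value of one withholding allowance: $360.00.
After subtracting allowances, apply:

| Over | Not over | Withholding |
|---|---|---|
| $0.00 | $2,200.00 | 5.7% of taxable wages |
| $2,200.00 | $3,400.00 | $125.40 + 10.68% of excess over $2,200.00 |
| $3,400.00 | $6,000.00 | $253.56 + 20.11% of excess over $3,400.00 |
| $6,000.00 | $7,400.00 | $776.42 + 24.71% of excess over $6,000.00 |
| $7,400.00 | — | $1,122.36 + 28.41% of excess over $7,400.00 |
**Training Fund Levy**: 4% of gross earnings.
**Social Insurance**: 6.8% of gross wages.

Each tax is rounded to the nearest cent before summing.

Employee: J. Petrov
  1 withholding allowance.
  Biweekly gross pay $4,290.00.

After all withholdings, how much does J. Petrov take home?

$3,466.54

Earnings Tax: taxable = $4,290.00 − 1×$360.00 = $3,930.00
  $253.56 + 20.11% × ($3,930.00 − $3,400.00) = $253.56 + 20.11% × $530.00 = $360.14
Training Fund Levy: 4% × $4,290.00 = $171.60
Social Insurance: 6.8% × $4,290.00 = $291.72
Total withheld: $360.14 + $171.60 + $291.72 = $823.46
Net pay: $4,290.00 − $823.46 = $3,466.54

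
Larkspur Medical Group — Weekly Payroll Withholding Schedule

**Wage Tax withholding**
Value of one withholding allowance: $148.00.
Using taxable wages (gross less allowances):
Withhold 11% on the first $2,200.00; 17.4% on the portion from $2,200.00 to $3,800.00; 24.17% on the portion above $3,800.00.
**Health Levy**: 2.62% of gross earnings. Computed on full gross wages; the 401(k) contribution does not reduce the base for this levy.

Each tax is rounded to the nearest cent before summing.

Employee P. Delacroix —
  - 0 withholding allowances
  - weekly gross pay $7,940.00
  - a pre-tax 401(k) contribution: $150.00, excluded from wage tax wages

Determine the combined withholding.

Wage Tax: taxable = $7,940.00 − $150.00 = $7,790.00
  $520.40 + 24.17% × ($7,790.00 − $3,800.00) = $520.40 + 24.17% × $3,990.00 = $1,484.78
Health Levy: 2.62% × $7,940.00 = $208.03
Total: $1,484.78 + $208.03 = $1,692.81

$1,692.81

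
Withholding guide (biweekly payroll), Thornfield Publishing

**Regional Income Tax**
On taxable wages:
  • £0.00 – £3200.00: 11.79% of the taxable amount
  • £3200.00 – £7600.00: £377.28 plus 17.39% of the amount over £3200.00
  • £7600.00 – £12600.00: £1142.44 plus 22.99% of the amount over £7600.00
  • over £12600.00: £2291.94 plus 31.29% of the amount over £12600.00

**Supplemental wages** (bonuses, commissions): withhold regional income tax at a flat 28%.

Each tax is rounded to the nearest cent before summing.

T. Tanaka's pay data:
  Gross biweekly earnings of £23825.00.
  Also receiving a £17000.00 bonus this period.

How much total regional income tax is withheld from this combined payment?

£10564.24

Regional Income Tax: taxable = £23825.00
  £2291.94 + 31.29% × (£23825.00 − £12600.00) = £2291.94 + 31.29% × £11225.00 = £5804.24
Supplemental (28% flat on bonus): 28% × £17000.00 = £4760.00
Total regional income tax: £5804.24 + £4760.00 = £10564.24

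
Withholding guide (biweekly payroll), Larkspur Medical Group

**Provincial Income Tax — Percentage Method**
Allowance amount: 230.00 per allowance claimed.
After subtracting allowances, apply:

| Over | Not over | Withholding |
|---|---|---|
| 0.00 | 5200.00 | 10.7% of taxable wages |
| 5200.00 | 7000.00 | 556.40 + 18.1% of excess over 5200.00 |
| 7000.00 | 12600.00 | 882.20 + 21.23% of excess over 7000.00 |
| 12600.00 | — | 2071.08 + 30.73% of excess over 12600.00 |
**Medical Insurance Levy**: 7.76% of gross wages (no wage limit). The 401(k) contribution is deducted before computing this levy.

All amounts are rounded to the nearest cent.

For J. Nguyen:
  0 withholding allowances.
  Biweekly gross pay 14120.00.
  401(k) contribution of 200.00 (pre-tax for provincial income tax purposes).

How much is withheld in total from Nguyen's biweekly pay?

Provincial Income Tax: taxable = 14120.00 − 200.00 = 13920.00
  2071.08 + 30.73% × (13920.00 − 12600.00) = 2071.08 + 30.73% × 1320.00 = 2476.72
Medical Insurance Levy: 7.76% × 13920.00 = 1080.19
Total: 2476.72 + 1080.19 = 3556.91

3556.91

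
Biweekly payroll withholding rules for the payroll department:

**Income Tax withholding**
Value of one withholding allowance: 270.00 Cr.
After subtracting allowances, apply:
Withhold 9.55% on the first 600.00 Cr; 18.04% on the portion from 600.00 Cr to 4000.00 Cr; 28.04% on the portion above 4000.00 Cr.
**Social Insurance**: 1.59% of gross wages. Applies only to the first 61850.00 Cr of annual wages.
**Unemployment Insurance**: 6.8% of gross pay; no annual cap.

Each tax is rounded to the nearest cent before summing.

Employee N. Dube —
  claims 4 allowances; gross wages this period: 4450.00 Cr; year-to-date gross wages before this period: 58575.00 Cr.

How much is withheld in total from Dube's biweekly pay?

911.68 Cr

Income Tax: taxable = 4450.00 Cr − 4×270.00 Cr = 3370.00 Cr
  57.30 Cr + 18.04% × (3370.00 Cr − 600.00 Cr) = 57.30 Cr + 18.04% × 2770.00 Cr = 557.01 Cr
Social Insurance: cap 61850.00 Cr − YTD 58575.00 Cr = 3275.00 Cr subject; 1.59% × 3275.00 Cr = 52.07 Cr
Unemployment Insurance: 6.8% × 4450.00 Cr = 302.60 Cr
Total: 557.01 Cr + 52.07 Cr + 302.60 Cr = 911.68 Cr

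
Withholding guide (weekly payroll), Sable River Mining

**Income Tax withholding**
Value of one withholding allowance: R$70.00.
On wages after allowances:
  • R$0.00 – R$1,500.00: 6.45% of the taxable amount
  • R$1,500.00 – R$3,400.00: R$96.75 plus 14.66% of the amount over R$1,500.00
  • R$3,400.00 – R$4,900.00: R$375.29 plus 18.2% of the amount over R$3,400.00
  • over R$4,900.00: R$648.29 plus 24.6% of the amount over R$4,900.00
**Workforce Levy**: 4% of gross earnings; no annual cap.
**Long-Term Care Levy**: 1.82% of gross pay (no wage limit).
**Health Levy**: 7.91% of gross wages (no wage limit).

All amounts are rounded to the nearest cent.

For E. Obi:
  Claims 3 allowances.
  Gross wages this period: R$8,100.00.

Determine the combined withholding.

R$2,495.96

Income Tax: taxable = R$8,100.00 − 3×R$70.00 = R$7,890.00
  R$648.29 + 24.6% × (R$7,890.00 − R$4,900.00) = R$648.29 + 24.6% × R$2,990.00 = R$1,383.83
Workforce Levy: 4% × R$8,100.00 = R$324.00
Long-Term Care Levy: 1.82% × R$8,100.00 = R$147.42
Health Levy: 7.91% × R$8,100.00 = R$640.71
Total: R$1,383.83 + R$324.00 + R$147.42 + R$640.71 = R$2,495.96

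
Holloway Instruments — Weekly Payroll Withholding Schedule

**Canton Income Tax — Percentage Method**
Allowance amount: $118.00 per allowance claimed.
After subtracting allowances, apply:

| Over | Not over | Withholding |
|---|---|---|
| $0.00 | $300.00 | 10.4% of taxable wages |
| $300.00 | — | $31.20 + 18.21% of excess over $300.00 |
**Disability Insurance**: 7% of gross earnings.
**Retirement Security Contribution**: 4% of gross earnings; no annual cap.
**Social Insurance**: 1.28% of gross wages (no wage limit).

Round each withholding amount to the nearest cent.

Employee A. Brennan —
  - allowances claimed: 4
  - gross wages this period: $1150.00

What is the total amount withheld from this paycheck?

Canton Income Tax: taxable = $1150.00 − 4×$118.00 = $678.00
  $31.20 + 18.21% × ($678.00 − $300.00) = $31.20 + 18.21% × $378.00 = $100.03
Disability Insurance: 7% × $1150.00 = $80.50
Retirement Security Contribution: 4% × $1150.00 = $46.00
Social Insurance: 1.28% × $1150.00 = $14.72
Total: $100.03 + $80.50 + $46.00 + $14.72 = $241.25

$241.25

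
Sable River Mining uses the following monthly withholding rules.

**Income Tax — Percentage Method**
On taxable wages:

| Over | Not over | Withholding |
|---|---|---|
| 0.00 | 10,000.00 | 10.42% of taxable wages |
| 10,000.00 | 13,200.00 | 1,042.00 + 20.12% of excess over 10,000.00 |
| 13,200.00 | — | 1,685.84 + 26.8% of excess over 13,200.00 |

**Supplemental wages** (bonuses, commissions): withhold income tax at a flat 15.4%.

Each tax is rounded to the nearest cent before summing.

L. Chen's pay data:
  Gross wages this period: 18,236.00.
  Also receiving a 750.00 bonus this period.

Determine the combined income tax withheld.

3,150.99

Income Tax: taxable = 18,236.00
  1,685.84 + 26.8% × (18,236.00 − 13,200.00) = 1,685.84 + 26.8% × 5,036.00 = 3,035.49
Supplemental (15.4% flat on bonus): 15.4% × 750.00 = 115.50
Total income tax: 3,035.49 + 115.50 = 3,150.99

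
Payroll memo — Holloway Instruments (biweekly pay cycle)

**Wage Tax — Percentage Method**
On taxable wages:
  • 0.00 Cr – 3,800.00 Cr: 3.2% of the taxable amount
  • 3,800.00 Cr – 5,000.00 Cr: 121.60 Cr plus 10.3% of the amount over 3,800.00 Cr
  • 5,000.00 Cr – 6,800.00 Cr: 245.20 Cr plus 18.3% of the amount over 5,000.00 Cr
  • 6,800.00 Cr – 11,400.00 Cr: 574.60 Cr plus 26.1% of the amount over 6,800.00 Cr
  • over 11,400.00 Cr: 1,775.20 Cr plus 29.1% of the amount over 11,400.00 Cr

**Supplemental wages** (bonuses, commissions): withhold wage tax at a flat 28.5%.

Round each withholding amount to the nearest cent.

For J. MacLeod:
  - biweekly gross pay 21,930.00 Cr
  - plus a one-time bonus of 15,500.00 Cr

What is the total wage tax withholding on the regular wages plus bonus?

Wage Tax: taxable = 21,930.00 Cr
  1,775.20 Cr + 29.1% × (21,930.00 Cr − 11,400.00 Cr) = 1,775.20 Cr + 29.1% × 10,530.00 Cr = 4,839.43 Cr
Supplemental (28.5% flat on bonus): 28.5% × 15,500.00 Cr = 4,417.50 Cr
Total wage tax: 4,839.43 Cr + 4,417.50 Cr = 9,256.93 Cr

9,256.93 Cr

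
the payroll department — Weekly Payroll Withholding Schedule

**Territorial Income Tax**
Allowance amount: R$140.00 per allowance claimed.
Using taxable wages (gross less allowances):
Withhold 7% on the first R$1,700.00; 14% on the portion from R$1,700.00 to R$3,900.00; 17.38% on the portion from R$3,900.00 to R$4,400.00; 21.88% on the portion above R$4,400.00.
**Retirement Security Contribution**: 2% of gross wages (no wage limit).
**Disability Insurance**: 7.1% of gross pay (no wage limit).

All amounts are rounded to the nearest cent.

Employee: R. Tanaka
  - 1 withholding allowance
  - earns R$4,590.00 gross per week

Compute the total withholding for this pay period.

R$942.53

Territorial Income Tax: taxable = R$4,590.00 − 1×R$140.00 = R$4,450.00
  R$513.90 + 21.88% × (R$4,450.00 − R$4,400.00) = R$513.90 + 21.88% × R$50.00 = R$524.84
Retirement Security Contribution: 2% × R$4,590.00 = R$91.80
Disability Insurance: 7.1% × R$4,590.00 = R$325.89
Total: R$524.84 + R$91.80 + R$325.89 = R$942.53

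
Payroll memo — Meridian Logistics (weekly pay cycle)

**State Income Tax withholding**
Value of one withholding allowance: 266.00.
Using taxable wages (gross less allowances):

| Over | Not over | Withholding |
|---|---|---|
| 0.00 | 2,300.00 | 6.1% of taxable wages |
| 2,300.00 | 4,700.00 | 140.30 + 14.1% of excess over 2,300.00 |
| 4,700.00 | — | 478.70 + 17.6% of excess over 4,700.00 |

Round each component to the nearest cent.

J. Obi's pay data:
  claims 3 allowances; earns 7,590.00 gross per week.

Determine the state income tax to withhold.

846.89

State Income Tax: taxable = 7,590.00 − 3×266.00 = 6,792.00
  478.70 + 17.6% × (6,792.00 − 4,700.00) = 478.70 + 17.6% × 2,092.00 = 846.89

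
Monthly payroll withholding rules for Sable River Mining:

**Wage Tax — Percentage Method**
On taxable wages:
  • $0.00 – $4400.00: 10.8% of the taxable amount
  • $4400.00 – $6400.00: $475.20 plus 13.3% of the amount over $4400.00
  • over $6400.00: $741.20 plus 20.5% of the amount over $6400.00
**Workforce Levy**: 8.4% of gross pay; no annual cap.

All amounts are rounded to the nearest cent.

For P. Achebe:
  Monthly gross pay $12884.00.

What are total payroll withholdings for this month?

Wage Tax: taxable = $12884.00
  $741.20 + 20.5% × ($12884.00 − $6400.00) = $741.20 + 20.5% × $6484.00 = $2070.42
Workforce Levy: 8.4% × $12884.00 = $1082.26
Total: $2070.42 + $1082.26 = $3152.68

$3152.68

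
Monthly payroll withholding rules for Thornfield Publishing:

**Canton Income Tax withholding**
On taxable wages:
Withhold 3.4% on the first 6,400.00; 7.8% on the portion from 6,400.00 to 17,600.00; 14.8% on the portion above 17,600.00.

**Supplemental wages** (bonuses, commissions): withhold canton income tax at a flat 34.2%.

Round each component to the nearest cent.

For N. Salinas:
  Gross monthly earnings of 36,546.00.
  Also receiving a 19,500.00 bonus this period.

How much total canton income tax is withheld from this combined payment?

Canton Income Tax: taxable = 36,546.00
  1,091.20 + 14.8% × (36,546.00 − 17,600.00) = 1,091.20 + 14.8% × 18,946.00 = 3,895.21
Supplemental (34.2% flat on bonus): 34.2% × 19,500.00 = 6,669.00
Total canton income tax: 3,895.21 + 6,669.00 = 10,564.21

10,564.21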